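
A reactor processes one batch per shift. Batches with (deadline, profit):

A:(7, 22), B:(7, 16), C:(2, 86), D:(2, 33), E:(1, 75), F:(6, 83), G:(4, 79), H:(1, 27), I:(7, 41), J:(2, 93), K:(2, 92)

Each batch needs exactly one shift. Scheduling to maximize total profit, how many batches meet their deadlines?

Profit order: J=93 K=92 C=86 F=83 G=79 E=75 I=41 D=33 H=27 A=22 B=16
Assign: J→slot 2, K→slot 1, C skipped, F→slot 6, G→slot 4, E skipped, I→slot 7, D skipped, H skipped, A→slot 5, B→slot 3.
Slots: [1:K] [2:J] [3:B] [4:G] [5:A] [6:F] [7:I]
7 of 11 scheduled.

7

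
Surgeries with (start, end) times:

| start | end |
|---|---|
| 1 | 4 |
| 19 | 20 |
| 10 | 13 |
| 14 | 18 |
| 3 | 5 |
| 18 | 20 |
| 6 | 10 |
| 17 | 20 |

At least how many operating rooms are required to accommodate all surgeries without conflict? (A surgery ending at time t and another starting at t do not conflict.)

Count concurrent intervals with a sweep; the peak is the room count.
starts: [1, 3, 6, 10, 14, 17, 18, 19]
ends:   [4, 5, 10, 13, 18, 20, 20, 20]
s1→1 s3→2 e4→1 e5→0 s6→1 e10→0 s10→1 e13→0 s14→1 s17→2 e18→1 s18→2 s19→3  — peak 3.

3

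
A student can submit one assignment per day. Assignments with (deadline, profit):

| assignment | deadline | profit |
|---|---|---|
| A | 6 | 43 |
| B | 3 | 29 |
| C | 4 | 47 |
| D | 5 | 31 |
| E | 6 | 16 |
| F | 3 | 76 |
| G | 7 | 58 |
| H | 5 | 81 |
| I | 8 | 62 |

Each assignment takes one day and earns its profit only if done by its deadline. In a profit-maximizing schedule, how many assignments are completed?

Take jobs in profit order; each goes to the latest open slot no later than its deadline.
By profit: H(d5,81), F(d3,76), I(d8,62), G(d7,58), C(d4,47), A(d6,43), D(d5,31), B(d3,29), E(d6,16)
H→slot 5; F→slot 3; I→slot 8; G→slot 7; C→slot 4; A→slot 6; D→slot 2; B→slot 1; E skipped.
8 of 9 scheduled.

8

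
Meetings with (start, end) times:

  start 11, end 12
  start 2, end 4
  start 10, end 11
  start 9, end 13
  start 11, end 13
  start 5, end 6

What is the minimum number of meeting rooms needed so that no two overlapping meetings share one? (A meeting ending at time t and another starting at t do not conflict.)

3

The answer is the maximum number of intervals overlapping at any instant.
starts: [2, 5, 9, 10, 11, 11]
ends:   [4, 6, 11, 12, 13, 13]
s2→1 e4→0 s5→1 e6→0 s9→1 s10→2 e11→1 s11→2 s11→3  — peak 3.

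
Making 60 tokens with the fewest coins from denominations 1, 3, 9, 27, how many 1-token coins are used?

60 − 2×27→6 − 2×3→0
Count of 1: 0

0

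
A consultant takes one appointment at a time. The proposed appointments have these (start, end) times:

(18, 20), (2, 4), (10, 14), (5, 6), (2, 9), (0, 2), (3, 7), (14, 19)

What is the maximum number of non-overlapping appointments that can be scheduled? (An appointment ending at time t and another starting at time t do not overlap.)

5

Greedy by earliest finish: after sorting by end time, pick each interval compatible with the last pick.
Sorted by end: (0,2)  (2,4)  (5,6)  (3,7)  (2,9)  (10,14)  (14,19)  (18,20)
take (0,2); take (2,4); take (5,6); take (10,14); take (14,19); skip (18,20).
Selected 5 appointments.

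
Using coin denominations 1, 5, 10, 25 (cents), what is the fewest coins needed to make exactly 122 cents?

8

Greedy: take as many of the largest coin as possible, then repeat with the remainder.
122 = 4×25 + 2×10 + 2×1
Total coins = 4 + 2 + 2 = 8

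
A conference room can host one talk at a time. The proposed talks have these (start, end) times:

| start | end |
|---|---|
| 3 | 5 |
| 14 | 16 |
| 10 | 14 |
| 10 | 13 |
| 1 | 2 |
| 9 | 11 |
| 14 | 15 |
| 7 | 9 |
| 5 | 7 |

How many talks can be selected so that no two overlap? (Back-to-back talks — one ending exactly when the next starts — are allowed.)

Sort by end time and greedily take each interval whose start is ≥ the last chosen end.
Sorted by end: (1,2)  (3,5)  (5,7)  (7,9)  (9,11)  (10,13)  (10,14)  (14,15)  (14,16)
take (1,2); take (3,5); take (5,7); take (7,9); take (9,11); take (14,15).
Selected 6 talks.

6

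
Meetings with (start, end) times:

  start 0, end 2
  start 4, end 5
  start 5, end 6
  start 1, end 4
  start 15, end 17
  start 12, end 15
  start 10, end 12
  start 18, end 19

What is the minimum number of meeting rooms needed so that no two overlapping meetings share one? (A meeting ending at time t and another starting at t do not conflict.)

Count concurrent intervals with a sweep; the peak is the room count.
starts: [0, 1, 4, 5, 10, 12, 15, 18]
ends:   [2, 4, 5, 6, 12, 15, 17, 19]
s0→1 s1→2  — peak 2.

2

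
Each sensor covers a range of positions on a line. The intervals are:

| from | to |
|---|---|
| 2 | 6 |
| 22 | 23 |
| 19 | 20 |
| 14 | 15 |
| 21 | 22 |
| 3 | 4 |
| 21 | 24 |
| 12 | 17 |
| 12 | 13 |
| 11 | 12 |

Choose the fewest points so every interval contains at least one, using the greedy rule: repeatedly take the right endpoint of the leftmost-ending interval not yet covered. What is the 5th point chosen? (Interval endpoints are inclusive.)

22

Sort by right endpoint; whenever an interval is uncovered, place a point at its right end.
By right end: [3,4]  [2,6]  [11,12]  [12,13]  [14,15]  [12,17]  [19,20]  [21,22]  [22,23]  [21,24]
[3,4] uncovered → point at 4; [11,12] uncovered → point at 12; [14,15] uncovered → point at 15; [19,20] uncovered → point at 20; [21,22] uncovered → point at 22.
Points: 4, 12, 15, 20, 22 (5 total).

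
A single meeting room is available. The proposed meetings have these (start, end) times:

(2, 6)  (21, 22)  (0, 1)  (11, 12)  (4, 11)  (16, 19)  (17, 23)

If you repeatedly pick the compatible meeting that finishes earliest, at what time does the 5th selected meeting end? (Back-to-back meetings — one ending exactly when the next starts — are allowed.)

Sort by end time and greedily take each interval whose start is ≥ the last chosen end.
By end time: (0,1), (2,6), (4,11), (11,12), (16,19), (21,22), (17,23).
Pick (0,1); next start ≥ 1 → (2,6); next start ≥ 6 → (11,12); next start ≥ 12 → (16,19); next start ≥ 19 → (21,22).
Selected: (0,1) (2,6) (11,12) (16,19) (21,22)

22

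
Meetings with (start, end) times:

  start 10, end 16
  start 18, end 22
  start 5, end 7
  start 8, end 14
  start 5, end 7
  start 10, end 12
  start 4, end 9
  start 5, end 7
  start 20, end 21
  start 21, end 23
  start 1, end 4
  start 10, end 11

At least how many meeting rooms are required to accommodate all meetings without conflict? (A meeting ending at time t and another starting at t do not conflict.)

Events (time:±→running): 1:+→1 4:-→0 4:+→1 5:+→2 5:+→3 5:+→4 … peak 4.

4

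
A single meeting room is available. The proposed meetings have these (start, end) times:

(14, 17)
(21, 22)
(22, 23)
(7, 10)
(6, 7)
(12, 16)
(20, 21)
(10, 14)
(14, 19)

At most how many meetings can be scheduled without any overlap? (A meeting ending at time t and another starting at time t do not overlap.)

7

Order by finish time; keep every interval that doesn't clash with the previous kept one.
Sorted by end: (6,7)  (7,10)  (10,14)  (12,16)  (14,17)  (14,19)  (20,21)  (21,22)  (22,23)
take (6,7); take (7,10); take (10,14); skip (12,16); take (14,17); skip (14,19); take (20,21); take (21,22); take (22,23).
Selected 7 meetings.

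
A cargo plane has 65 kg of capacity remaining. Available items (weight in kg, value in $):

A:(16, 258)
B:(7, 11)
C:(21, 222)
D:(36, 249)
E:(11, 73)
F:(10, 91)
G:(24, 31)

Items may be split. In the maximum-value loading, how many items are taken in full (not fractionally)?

Ratios (sorted): A 16.12, C 10.57, F 9.10, D 6.92, E 6.64, B 1.57, G 1.29
take A (16 @ 258); take C (21 @ 222); take F (10 @ 91); take 18/36 of D → 124.50. Capacity used 65/65.
3 item(s) taken whole; one partial (take 18/36 of D).

3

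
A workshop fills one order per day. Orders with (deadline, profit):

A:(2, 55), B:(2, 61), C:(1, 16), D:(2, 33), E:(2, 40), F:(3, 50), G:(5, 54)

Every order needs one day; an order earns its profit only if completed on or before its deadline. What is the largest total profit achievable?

220

Sort by profit descending; place each in the latest free slot ≤ its deadline.
Profit order: B=61 A=55 G=54 F=50 E=40 D=33 C=16
Assign: B→slot 2, A→slot 1, G→slot 5, F→slot 3, E skipped, D skipped, C skipped.
Slots: [1:A] [2:B] [3:F] [5:G]
Profit = 55 + 61 + 50 + 54 = 220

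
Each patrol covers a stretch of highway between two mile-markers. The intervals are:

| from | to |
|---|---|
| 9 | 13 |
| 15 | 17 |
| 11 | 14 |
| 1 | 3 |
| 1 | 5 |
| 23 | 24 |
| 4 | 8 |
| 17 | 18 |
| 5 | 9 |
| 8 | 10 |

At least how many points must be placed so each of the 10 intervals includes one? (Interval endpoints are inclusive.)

5

By right end: [1,3]  [1,5]  [4,8]  [5,9]  [8,10]  [9,13]  [11,14]  [15,17]  [17,18]  [23,24]
[1,3] uncovered → point at 3; [4,8] uncovered → point at 8; [9,13] uncovered → point at 13; [15,17] uncovered → point at 17; [23,24] uncovered → point at 24.
Points: 3, 8, 13, 17, 24 (5 total).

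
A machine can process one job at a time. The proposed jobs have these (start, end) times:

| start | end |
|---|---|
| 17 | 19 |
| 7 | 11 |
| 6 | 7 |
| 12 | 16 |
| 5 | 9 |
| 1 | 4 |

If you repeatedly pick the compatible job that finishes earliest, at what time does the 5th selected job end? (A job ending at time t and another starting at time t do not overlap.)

Order by finish time; keep every interval that doesn't clash with the previous kept one.
By end time: (1,4), (6,7), (5,9), (7,11), (12,16), (17,19).
Pick (1,4); next start ≥ 4 → (6,7); next start ≥ 7 → (7,11); next start ≥ 11 → (12,16); next start ≥ 16 → (17,19).
Selected: (1,4) (6,7) (7,11) (12,16) (17,19)

19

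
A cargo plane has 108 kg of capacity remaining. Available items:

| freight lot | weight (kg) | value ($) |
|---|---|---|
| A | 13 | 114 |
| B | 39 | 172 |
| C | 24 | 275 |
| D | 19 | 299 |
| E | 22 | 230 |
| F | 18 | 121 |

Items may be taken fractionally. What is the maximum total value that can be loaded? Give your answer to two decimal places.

Sort by value per unit weight and fill in that order.
Ratios (sorted): D 15.74, C 11.46, E 10.45, A 8.77, F 6.72, B 4.41
take D (19 @ 299); take C (24 @ 275); take E (22 @ 230); take A (13 @ 114); take F (18 @ 121); take 12/39 of B → 52.92. Capacity used 108/108.
Total value = 1091.92

1091.92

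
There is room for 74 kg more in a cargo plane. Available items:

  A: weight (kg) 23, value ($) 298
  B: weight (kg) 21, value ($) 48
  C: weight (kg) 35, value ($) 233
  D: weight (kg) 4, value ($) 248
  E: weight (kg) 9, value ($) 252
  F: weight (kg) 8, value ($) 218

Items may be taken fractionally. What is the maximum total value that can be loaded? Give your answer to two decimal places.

1215.71

Ratios (sorted): D 62.00, E 28.00, F 27.25, A 12.96, C 6.66, B 2.29
take D (4 @ 248); take E (9 @ 252); take F (8 @ 218); take A (23 @ 298); take 30/35 of C → 199.71. Capacity used 74/74.
Total value = 1215.71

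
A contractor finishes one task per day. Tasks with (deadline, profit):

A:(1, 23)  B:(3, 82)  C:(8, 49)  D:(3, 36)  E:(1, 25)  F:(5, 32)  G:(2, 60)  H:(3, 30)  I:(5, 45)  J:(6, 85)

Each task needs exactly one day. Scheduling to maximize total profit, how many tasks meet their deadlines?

7

Sort by profit descending; place each in the latest free slot ≤ its deadline.
Profit order: J=85 B=82 G=60 C=49 I=45 D=36 F=32 H=30 E=25 A=23
Assign: J→slot 6, B→slot 3, G→slot 2, C→slot 8, I→slot 5, D→slot 1, F→slot 4, H skipped, E skipped, A skipped.
Slots: [1:D] [2:G] [3:B] [4:F] [5:I] [6:J] [8:C]
7 of 10 scheduled.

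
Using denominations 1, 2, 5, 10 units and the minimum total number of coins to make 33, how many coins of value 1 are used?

33 − 3×10→3 − 1×2→1 − 1×1→0
Count of 1: 1

1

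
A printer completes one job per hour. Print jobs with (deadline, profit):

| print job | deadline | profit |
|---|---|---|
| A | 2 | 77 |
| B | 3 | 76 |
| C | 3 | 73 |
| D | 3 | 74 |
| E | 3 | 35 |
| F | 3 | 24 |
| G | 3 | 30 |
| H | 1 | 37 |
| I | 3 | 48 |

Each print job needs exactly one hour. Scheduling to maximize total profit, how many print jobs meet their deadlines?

Take jobs in profit order; each goes to the latest open slot no later than its deadline.
Profit order: A=77 B=76 D=74 C=73 I=48 H=37 E=35 G=30 F=24
Assign: A→slot 2, B→slot 3, D→slot 1, C skipped, I skipped, H skipped, E skipped, G skipped, F skipped.
Slots: [1:D] [2:A] [3:B]
3 of 9 scheduled.

3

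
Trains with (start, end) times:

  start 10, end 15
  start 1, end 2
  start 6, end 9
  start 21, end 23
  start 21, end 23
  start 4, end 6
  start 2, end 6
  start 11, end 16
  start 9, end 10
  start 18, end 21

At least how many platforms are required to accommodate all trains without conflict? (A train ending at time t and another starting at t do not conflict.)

Events (time:±→running): 1:+→1 2:-→0 2:+→1 4:+→2 … peak 2.

2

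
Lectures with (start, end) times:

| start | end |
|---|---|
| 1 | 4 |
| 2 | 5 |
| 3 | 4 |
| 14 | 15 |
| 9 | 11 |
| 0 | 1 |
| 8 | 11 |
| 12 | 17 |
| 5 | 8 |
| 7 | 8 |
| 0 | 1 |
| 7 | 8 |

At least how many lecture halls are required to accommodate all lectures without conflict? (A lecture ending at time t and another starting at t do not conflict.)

3

Events (time:±→running): 0:+→1 0:+→2 1:-→1 1:-→0 1:+→1 2:+→2 3:+→3 … peak 3.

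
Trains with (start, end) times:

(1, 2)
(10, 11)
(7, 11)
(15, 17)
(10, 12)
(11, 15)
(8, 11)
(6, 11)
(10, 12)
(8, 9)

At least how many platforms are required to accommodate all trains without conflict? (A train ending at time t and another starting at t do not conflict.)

The answer is the maximum number of intervals overlapping at any instant.
starts: [1, 6, 7, 8, 8, 10, 10, 10, 11, 15]
ends:   [2, 9, 11, 11, 11, 11, 12, 12, 15, 17]
s1→1 e2→0 s6→1 s7→2 s8→3 s8→4 e9→3 s10→4 s10→5 s10→6  — peak 6.

6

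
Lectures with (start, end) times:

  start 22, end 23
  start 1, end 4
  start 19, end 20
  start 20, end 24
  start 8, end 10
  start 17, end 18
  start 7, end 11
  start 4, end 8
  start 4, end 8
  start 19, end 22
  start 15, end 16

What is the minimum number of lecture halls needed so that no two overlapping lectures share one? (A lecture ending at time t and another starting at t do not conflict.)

3

Events (time:±→running): 1:+→1 4:-→0 4:+→1 4:+→2 7:+→3 … peak 3.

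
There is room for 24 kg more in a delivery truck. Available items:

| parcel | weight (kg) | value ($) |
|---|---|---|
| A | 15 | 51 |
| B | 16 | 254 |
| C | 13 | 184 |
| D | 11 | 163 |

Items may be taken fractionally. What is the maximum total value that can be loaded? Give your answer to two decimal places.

372.55

Ratios (sorted): B 15.88, D 14.82, C 14.15, A 3.40
take B (16 @ 254); take 8/11 of D → 118.55. Capacity used 24/24.
Total value = 372.55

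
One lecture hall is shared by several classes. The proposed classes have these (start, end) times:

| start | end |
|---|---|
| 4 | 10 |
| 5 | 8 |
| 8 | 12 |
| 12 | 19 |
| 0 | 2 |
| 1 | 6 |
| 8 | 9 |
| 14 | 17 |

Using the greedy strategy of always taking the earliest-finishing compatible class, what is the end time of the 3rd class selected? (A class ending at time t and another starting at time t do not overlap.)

9

Sorted by end: (0,2)  (1,6)  (5,8)  (8,9)  (4,10)  (8,12)  (14,17)  (12,19)
take (0,2); take (5,8); take (8,9); skip (4,10); skip (8,12); take (14,17); skip (12,19).
Selected: (0,2) (5,8) (8,9) (14,17)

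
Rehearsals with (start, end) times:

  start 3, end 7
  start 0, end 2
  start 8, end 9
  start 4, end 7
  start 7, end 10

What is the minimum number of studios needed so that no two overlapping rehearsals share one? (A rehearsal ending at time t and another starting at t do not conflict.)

Count concurrent intervals with a sweep; the peak is the room count.
Events (time:±→running): 0:+→1 2:-→0 3:+→1 4:+→2 … peak 2.

2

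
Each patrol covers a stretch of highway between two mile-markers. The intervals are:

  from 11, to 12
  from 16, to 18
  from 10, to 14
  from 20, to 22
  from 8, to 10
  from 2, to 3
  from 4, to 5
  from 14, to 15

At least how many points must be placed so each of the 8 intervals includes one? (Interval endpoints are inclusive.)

7

Sort by right endpoint; whenever an interval is uncovered, place a point at its right end.
Sorted: [2,3] [4,5] [8,10] [11,12] [10,14] [14,15] [16,18] [20,22]
{[2,3]} hit by 3; {[4,5]} hit by 5; {[8,10]} hit by 10; {[11,12],[10,14]} hit by 12; {[14,15]} hit by 15; {[16,18]} hit by 18; {[20,22]} hit by 22.
Points: 3, 5, 10, 12, 15, 18, 22 (7 total).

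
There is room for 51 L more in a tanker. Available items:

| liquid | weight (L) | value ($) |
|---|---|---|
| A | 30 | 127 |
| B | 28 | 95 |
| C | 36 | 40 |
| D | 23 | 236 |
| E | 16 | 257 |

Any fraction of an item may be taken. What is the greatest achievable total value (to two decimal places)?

543.80

Sort by value per unit weight and fill in that order.
Order: E (257/16=16.06) > D (236/23=10.26) > A (127/30=4.23) > B (95/28=3.39) > C (40/36=1.11)
Fill: take E (16 @ 257) → take D (23 @ 236) → take 12/30 of A → 50.80; 51/51 used.
Total value = 543.80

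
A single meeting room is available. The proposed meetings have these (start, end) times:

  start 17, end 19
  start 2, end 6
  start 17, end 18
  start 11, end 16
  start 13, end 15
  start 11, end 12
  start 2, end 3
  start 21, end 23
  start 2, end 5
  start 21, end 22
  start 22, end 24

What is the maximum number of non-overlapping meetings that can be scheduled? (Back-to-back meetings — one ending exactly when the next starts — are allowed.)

6

Sorted by end: (2,3)  (2,5)  (2,6)  (11,12)  (13,15)  (11,16)  (17,18)  (17,19)  (21,22)  (21,23)  (22,24)
take (2,3); take (11,12); take (13,15); skip (11,16); take (17,18); skip (17,19); take (21,22); take (22,24).
Selected 6 meetings.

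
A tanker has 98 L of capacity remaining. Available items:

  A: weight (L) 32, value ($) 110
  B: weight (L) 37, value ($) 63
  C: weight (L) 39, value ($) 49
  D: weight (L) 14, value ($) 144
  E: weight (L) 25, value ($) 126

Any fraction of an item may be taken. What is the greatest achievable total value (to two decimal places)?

425.97

Greedy by value/weight ratio, highest first.
Order: D (144/14=10.29) > E (126/25=5.04) > A (110/32=3.44) > B (63/37=1.70) > C (49/39=1.26)
Fill: take D (14 @ 144) → take E (25 @ 126) → take A (32 @ 110) → take 27/37 of B → 45.97; 98/98 used.
Total value = 425.97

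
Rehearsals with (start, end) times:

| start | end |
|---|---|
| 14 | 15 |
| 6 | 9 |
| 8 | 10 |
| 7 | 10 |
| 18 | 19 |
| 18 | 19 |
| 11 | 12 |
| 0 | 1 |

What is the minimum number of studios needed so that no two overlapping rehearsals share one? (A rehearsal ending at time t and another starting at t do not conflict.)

3

Events (time:±→running): 0:+→1 1:-→0 6:+→1 7:+→2 8:+→3 … peak 3.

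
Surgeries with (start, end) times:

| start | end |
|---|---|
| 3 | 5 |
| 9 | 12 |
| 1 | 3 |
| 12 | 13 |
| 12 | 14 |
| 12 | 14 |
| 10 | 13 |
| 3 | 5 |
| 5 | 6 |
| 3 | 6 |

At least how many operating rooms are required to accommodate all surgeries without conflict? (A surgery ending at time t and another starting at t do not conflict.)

starts: [1, 3, 3, 3, 5, 9, 10, 12, 12, 12]
ends:   [3, 5, 5, 6, 6, 12, 13, 13, 14, 14]
s1→1 e3→0 s3→1 s3→2 s3→3 e5→2 e5→1 s5→2 e6→1 e6→0 s9→1 s10→2 e12→1 s12→2 s12→3 s12→4  — peak 4.

4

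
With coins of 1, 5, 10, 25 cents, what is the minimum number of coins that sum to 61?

4

Greedy: take as many of the largest coin as possible, then repeat with the remainder.
61 − 2×25→11 − 1×10→1 − 1×1→0
Total coins = 2 + 1 + 1 = 4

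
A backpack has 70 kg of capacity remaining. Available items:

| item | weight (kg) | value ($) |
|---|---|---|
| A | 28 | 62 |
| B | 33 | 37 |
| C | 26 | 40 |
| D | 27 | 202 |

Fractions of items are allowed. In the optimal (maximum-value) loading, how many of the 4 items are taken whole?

Sort by value per unit weight and fill in that order.
Ratios (sorted): D 7.48, A 2.21, C 1.54, B 1.12
take D (27 @ 202); take A (28 @ 62); take 15/26 of C → 23.08. Capacity used 70/70.
2 item(s) taken whole; one partial (take 15/26 of C).

2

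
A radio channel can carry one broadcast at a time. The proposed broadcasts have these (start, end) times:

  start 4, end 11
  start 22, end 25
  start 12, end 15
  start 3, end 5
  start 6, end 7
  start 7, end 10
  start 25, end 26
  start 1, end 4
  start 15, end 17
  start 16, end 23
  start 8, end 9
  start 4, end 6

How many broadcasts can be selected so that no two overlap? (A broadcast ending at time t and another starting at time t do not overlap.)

Sort by end time and greedily take each interval whose start is ≥ the last chosen end.
By end time: (1,4), (3,5), (4,6), (6,7), (8,9), (7,10), (4,11), (12,15), (15,17), (16,23), (22,25), (25,26).
Pick (1,4); next start ≥ 4 → (4,6); next start ≥ 6 → (6,7); next start ≥ 7 → (8,9); next start ≥ 9 → (12,15); next start ≥ 15 → (15,17); next start ≥ 17 → (22,25); next start ≥ 25 → (25,26).
Selected 8 broadcasts.

8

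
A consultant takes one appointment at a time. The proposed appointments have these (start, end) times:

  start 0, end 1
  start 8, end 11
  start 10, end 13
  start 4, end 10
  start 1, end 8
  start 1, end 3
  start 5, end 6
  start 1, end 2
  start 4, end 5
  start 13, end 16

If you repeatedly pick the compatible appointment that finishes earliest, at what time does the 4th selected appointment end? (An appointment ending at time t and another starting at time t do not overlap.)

6

Sort by end time and greedily take each interval whose start is ≥ the last chosen end.
By end time: (0,1), (1,2), (1,3), (4,5), (5,6), (1,8), (4,10), (8,11), (10,13), (13,16).
Pick (0,1); next start ≥ 1 → (1,2); next start ≥ 2 → (4,5); next start ≥ 5 → (5,6); next start ≥ 6 → (8,11); next start ≥ 11 → (13,16).
Selected: (0,1) (1,2) (4,5) (5,6) (8,11) (13,16)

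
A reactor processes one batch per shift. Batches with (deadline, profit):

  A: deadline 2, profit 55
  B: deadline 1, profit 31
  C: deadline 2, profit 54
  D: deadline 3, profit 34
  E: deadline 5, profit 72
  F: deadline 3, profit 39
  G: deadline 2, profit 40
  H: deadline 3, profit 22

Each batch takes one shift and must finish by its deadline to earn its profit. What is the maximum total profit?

220

Sort by profit descending; place each in the latest free slot ≤ its deadline.
By profit: E(d5,72), A(d2,55), C(d2,54), G(d2,40), F(d3,39), D(d3,34), B(d1,31), H(d3,22)
E→slot 5; A→slot 2; C→slot 1; G skipped; F→slot 3; D skipped; B skipped; H skipped.
Profit = 54 + 55 + 39 + 72 = 220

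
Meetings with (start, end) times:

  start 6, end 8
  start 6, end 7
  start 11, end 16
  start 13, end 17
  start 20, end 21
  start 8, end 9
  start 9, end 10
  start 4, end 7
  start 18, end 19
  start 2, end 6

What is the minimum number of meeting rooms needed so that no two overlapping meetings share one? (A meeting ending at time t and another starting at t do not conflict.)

starts: [2, 4, 6, 6, 8, 9, 11, 13, 18, 20]
ends:   [6, 7, 7, 8, 9, 10, 16, 17, 19, 21]
s2→1 s4→2 e6→1 s6→2 s6→3  — peak 3.

3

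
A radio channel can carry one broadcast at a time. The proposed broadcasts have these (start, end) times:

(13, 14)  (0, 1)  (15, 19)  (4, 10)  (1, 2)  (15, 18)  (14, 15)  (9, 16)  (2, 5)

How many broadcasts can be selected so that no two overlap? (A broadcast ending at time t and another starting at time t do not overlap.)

6

Greedy by earliest finish: after sorting by end time, pick each interval compatible with the last pick.
Sorted by end: (0,1)  (1,2)  (2,5)  (4,10)  (13,14)  (14,15)  (9,16)  (15,18)  (15,19)
take (0,1); take (1,2); take (2,5); skip (4,10); take (13,14); take (14,15); take (15,18).
Selected 6 broadcasts.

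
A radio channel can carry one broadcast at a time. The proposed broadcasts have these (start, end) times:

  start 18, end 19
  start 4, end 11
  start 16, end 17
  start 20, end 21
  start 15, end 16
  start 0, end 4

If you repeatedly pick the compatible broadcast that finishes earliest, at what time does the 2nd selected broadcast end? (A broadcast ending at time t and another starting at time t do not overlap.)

11

By end time: (0,4), (4,11), (15,16), (16,17), (18,19), (20,21).
Pick (0,4); next start ≥ 4 → (4,11); next start ≥ 11 → (15,16); next start ≥ 16 → (16,17); next start ≥ 17 → (18,19); next start ≥ 19 → (20,21).
Selected: (0,4) (4,11) (15,16) (16,17) (18,19) (20,21)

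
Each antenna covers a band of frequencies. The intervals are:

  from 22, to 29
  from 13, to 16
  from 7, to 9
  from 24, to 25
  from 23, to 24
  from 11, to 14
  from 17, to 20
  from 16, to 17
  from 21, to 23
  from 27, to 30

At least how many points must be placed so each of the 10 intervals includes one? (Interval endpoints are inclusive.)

By right end: [7,9]  [11,14]  [13,16]  [16,17]  [17,20]  [21,23]  [23,24]  [24,25]  [22,29]  [27,30]
[7,9] uncovered → point at 9; [11,14] uncovered → point at 14; [16,17] uncovered → point at 17; [21,23] uncovered → point at 23; [24,25] uncovered → point at 25; [27,30] uncovered → point at 30.
Points: 9, 14, 17, 23, 25, 30 (6 total).

6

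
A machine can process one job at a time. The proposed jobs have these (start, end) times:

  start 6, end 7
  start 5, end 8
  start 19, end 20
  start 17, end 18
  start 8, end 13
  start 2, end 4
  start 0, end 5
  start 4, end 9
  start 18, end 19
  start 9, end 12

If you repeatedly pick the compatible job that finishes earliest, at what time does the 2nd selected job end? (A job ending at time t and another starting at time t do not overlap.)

7

Sort by end time and greedily take each interval whose start is ≥ the last chosen end.
Sorted by end: (2,4)  (0,5)  (6,7)  (5,8)  (4,9)  (9,12)  (8,13)  (17,18)  (18,19)  (19,20)
take (2,4); take (6,7); take (9,12); skip (8,13); take (17,18); take (18,19); take (19,20).
Selected: (2,4) (6,7) (9,12) (17,18) (18,19) (19,20)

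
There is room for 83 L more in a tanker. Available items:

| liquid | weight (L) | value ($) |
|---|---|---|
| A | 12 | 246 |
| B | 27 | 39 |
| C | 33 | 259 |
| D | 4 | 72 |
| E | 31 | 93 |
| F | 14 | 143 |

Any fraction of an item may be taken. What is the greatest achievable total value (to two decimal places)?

780.00

Ratios (sorted): A 20.50, D 18.00, F 10.21, C 7.85, E 3.00, B 1.44
take A (12 @ 246); take D (4 @ 72); take F (14 @ 143); take C (33 @ 259); take 20/31 of E → 60.00. Capacity used 83/83.
Total value = 780.00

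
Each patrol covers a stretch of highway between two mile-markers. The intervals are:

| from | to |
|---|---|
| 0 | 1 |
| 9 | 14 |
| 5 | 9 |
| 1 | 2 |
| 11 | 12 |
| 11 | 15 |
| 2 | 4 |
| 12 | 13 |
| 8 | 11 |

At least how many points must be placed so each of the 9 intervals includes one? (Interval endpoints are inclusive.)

Process intervals by earliest right end; each time one isn't hit yet, stab at its right endpoint.
By right end: [0,1]  [1,2]  [2,4]  [5,9]  [8,11]  [11,12]  [12,13]  [9,14]  [11,15]
[0,1] uncovered → point at 1; [2,4] uncovered → point at 4; [5,9] uncovered → point at 9; [11,12] uncovered → point at 12.
Points: 1, 4, 9, 12 (4 total).

4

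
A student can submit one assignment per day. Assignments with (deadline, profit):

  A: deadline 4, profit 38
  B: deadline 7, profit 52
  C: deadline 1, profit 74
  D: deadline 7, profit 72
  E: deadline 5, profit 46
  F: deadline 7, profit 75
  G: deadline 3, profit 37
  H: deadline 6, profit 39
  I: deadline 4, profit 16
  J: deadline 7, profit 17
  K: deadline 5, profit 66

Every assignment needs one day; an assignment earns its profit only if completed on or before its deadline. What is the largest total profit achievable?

424

Sort by profit descending; place each in the latest free slot ≤ its deadline.
By profit: F(d7,75), C(d1,74), D(d7,72), K(d5,66), B(d7,52), E(d5,46), H(d6,39), A(d4,38), G(d3,37), J(d7,17), I(d4,16)
F→slot 7; C→slot 1; D→slot 6; K→slot 5; B→slot 4; E→slot 3; H→slot 2; A skipped; G skipped; J skipped; I skipped.
Profit = 74 + 39 + 46 + 52 + 66 + 72 + 75 = 424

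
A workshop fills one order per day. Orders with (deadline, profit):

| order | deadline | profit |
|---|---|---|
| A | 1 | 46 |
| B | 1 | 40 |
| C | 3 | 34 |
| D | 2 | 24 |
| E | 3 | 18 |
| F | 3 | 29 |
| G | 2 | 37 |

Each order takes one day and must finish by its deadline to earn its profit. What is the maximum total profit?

Sort by profit descending; place each in the latest free slot ≤ its deadline.
Profit order: A=46 B=40 G=37 C=34 F=29 D=24 E=18
Assign: A→slot 1, B skipped, G→slot 2, C→slot 3, F skipped, D skipped, E skipped.
Slots: [1:A] [2:G] [3:C]
Profit = 46 + 37 + 34 = 117

117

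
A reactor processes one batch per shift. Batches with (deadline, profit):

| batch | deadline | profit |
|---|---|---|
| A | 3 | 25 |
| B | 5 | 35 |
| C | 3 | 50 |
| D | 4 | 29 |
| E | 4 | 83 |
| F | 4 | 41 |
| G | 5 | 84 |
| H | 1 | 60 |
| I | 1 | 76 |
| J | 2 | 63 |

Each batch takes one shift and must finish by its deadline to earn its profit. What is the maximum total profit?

By profit: G(d5,84), E(d4,83), I(d1,76), J(d2,63), H(d1,60), C(d3,50), F(d4,41), B(d5,35), D(d4,29), A(d3,25)
G→slot 5; E→slot 4; I→slot 1; J→slot 2; H skipped; C→slot 3; F skipped; B skipped; D skipped; A skipped.
Profit = 76 + 63 + 50 + 83 + 84 = 356

356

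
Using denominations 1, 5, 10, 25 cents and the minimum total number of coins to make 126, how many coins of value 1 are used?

126 = 5×25 + 1×1
Count of 1: 1

1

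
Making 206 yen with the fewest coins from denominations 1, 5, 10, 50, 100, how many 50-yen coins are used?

Greedy: take as many of the largest coin as possible, then repeat with the remainder.
206 − 2×100→6 − 1×5→1 − 1×1→0
Count of 50: 0

0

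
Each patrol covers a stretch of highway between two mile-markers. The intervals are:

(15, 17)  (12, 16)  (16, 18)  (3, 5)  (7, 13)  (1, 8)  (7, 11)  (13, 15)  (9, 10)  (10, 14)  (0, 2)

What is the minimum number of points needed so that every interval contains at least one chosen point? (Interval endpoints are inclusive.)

5

Process intervals by earliest right end; each time one isn't hit yet, stab at its right endpoint.
Sorted: [0,2] [3,5] [1,8] [9,10] [7,11] [7,13] [10,14] [13,15] [12,16] [15,17] [16,18]
{[0,2]} hit by 2; {[3,5],[1,8]} hit by 5; {[9,10],[7,11],[7,13],[10,14]} hit by 10; {[13,15],[12,16],[15,17]} hit by 15; {[16,18]} hit by 18.
Points: 2, 5, 10, 15, 18 (5 total).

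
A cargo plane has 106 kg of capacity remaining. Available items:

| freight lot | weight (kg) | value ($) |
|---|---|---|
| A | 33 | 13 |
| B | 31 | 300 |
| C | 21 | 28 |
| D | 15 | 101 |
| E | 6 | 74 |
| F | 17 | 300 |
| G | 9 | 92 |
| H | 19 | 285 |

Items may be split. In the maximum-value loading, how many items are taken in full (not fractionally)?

Order: F (300/17=17.65) > H (285/19=15.00) > E (74/6=12.33) > G (92/9=10.22) > B (300/31=9.68) > D (101/15=6.73) > C (28/21=1.33) > A (13/33=0.39)
Fill: take F (17 @ 300) → take H (19 @ 285) → take E (6 @ 74) → take G (9 @ 92) → take B (31 @ 300) → take D (15 @ 101) → take 9/21 of C → 12.00; 106/106 used.
6 item(s) taken whole; one partial (take 9/21 of C).

6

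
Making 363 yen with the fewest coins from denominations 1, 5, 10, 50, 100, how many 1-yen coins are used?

363 = 3×100 + 1×50 + 1×10 + 3×1
Count of 1: 3

3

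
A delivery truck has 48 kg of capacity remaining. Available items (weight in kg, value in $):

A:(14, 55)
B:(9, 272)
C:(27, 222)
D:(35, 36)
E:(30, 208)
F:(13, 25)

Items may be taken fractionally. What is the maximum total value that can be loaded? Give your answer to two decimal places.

577.20

Sort by value per unit weight and fill in that order.
Order: B (272/9=30.22) > C (222/27=8.22) > E (208/30=6.93) > A (55/14=3.93) > F (25/13=1.92) > D (36/35=1.03)
Fill: take B (9 @ 272) → take C (27 @ 222) → take 12/30 of E → 83.20; 48/48 used.
Total value = 577.20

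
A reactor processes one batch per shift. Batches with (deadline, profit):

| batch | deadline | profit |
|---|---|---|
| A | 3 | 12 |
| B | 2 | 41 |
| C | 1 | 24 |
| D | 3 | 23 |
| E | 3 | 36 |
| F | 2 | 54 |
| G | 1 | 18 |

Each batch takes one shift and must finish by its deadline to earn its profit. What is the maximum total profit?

Sort by profit descending; place each in the latest free slot ≤ its deadline.
By profit: F(d2,54), B(d2,41), E(d3,36), C(d1,24), D(d3,23), G(d1,18), A(d3,12)
F→slot 2; B→slot 1; E→slot 3; C skipped; D skipped; G skipped; A skipped.
Profit = 41 + 54 + 36 = 131

131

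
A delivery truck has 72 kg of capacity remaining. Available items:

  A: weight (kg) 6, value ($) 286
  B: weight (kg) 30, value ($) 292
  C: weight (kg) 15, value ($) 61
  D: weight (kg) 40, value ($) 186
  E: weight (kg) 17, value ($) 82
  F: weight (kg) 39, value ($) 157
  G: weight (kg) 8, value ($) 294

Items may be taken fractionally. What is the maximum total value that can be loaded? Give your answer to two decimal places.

Greedy by value/weight ratio, highest first.
Ratios (sorted): A 47.67, G 36.75, B 9.73, E 4.82, D 4.65, C 4.07, F 4.03
take A (6 @ 286); take G (8 @ 294); take B (30 @ 292); take E (17 @ 82); take 11/40 of D → 51.15. Capacity used 72/72.
Total value = 1005.15

1005.15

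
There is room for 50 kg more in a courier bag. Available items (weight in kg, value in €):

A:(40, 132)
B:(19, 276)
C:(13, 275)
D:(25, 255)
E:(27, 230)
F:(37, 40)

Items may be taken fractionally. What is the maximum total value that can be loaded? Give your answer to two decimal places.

734.60

Greedy by value/weight ratio, highest first.
Order: C (275/13=21.15) > B (276/19=14.53) > D (255/25=10.20) > E (230/27=8.52) > A (132/40=3.30) > F (40/37=1.08)
Fill: take C (13 @ 275) → take B (19 @ 276) → take 18/25 of D → 183.60; 50/50 used.
Total value = 734.60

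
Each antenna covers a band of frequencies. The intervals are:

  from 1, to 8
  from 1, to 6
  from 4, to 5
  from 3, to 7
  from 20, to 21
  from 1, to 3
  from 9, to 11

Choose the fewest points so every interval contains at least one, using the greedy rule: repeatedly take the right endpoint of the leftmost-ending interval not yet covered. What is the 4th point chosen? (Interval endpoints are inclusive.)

21

Sorted: [1,3] [4,5] [1,6] [3,7] [1,8] [9,11] [20,21]
{[1,3]} hit by 3; {[4,5],[1,6],[3,7],[1,8]} hit by 5; {[9,11]} hit by 11; {[20,21]} hit by 21.
Points: 3, 5, 11, 21 (4 total).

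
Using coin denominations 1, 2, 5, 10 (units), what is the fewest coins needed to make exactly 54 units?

Use the largest denomination that fits, subtract, and repeat.
54 − 5×10→4 − 2×2→0
Total coins = 5 + 2 = 7

7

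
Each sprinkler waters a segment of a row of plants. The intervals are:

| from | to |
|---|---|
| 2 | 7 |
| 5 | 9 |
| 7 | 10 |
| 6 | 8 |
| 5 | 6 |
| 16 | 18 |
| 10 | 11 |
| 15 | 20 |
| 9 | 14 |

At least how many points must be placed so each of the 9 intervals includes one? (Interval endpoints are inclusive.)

3

Process intervals by earliest right end; each time one isn't hit yet, stab at its right endpoint.
Sorted: [5,6] [2,7] [6,8] [5,9] [7,10] [10,11] [9,14] [16,18] [15,20]
{[5,6],[2,7],[6,8],[5,9]} hit by 6; {[7,10],[10,11],[9,14]} hit by 10; {[16,18],[15,20]} hit by 18.
Points: 6, 10, 18 (3 total).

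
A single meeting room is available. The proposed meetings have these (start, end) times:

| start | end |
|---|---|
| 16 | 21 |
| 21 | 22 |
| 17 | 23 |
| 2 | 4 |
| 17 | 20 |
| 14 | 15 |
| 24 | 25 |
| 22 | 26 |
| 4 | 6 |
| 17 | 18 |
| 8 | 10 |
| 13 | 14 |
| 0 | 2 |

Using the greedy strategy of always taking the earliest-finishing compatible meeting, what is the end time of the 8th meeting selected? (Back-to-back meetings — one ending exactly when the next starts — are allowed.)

22

Sort by end time and greedily take each interval whose start is ≥ the last chosen end.
By end time: (0,2), (2,4), (4,6), (8,10), (13,14), (14,15), (17,18), (17,20), (16,21), (21,22), (17,23), (24,25), (22,26).
Pick (0,2); next start ≥ 2 → (2,4); next start ≥ 4 → (4,6); next start ≥ 6 → (8,10); next start ≥ 10 → (13,14); next start ≥ 14 → (14,15); next start ≥ 15 → (17,18); next start ≥ 18 → (21,22); next start ≥ 22 → (24,25).
Selected: (0,2) (2,4) (4,6) (8,10) (13,14) (14,15) (17,18) (21,22) (24,25)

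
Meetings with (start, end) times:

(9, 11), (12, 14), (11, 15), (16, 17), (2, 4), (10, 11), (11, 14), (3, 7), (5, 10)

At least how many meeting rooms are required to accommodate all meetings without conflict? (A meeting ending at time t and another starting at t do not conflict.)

3

starts: [2, 3, 5, 9, 10, 11, 11, 12, 16]
ends:   [4, 7, 10, 11, 11, 14, 14, 15, 17]
s2→1 s3→2 e4→1 s5→2 e7→1 s9→2 e10→1 s10→2 e11→1 e11→0 s11→1 s11→2 s12→3  — peak 3.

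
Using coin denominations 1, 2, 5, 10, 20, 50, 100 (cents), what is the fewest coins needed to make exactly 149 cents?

6

Use the largest denomination that fits, subtract, and repeat.
149 = 1×100 + 2×20 + 1×5 + 2×2
Total coins = 1 + 2 + 1 + 2 = 6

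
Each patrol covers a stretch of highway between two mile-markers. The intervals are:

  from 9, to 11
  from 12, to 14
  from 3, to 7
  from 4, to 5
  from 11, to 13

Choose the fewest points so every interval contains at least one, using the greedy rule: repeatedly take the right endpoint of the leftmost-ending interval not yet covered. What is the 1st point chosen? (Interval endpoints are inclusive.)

5

Process intervals by earliest right end; each time one isn't hit yet, stab at its right endpoint.
Sorted: [4,5] [3,7] [9,11] [11,13] [12,14]
{[4,5],[3,7]} hit by 5; {[9,11],[11,13]} hit by 11; {[12,14]} hit by 14.
Points: 5, 11, 14 (3 total).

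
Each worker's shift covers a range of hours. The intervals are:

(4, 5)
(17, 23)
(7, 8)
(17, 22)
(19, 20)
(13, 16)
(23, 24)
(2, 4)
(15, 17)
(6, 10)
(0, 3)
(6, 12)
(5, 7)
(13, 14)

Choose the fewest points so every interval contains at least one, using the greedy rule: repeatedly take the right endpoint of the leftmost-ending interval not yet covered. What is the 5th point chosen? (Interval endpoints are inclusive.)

Sort by right endpoint; whenever an interval is uncovered, place a point at its right end.
Sorted: [0,3] [2,4] [4,5] [5,7] [7,8] [6,10] [6,12] [13,14] [13,16] [15,17] [19,20] [17,22] [17,23] [23,24]
{[0,3],[2,4]} hit by 3; {[4,5],[5,7]} hit by 5; {[7,8],[6,10],[6,12]} hit by 8; {[13,14],[13,16]} hit by 14; {[15,17]} hit by 17; {[19,20],[17,22],[17,23]} hit by 20; {[23,24]} hit by 24.
Points: 3, 5, 8, 14, 17, 20, 24 (7 total).

17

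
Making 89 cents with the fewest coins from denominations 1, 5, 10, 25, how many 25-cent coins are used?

3

89 − 3×25→14 − 1×10→4 − 4×1→0
Count of 25: 3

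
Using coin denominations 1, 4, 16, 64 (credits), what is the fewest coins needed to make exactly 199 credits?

199 − 3×64→7 − 1×4→3 − 3×1→0
Total coins = 3 + 1 + 3 = 7

7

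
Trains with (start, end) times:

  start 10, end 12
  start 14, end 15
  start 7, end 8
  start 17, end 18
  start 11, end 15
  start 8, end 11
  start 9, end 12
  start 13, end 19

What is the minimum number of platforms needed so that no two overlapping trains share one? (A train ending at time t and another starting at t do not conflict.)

3

starts: [7, 8, 9, 10, 11, 13, 14, 17]
ends:   [8, 11, 12, 12, 15, 15, 18, 19]
s7→1 e8→0 s8→1 s9→2 s10→3  — peak 3.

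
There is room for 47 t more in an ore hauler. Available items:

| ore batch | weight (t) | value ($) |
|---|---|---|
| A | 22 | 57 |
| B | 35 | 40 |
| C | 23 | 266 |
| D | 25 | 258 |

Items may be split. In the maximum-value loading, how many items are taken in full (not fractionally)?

Sort by value per unit weight and fill in that order.
Order: C (266/23=11.57) > D (258/25=10.32) > A (57/22=2.59) > B (40/35=1.14)
Fill: take C (23 @ 266) → take 24/25 of D → 247.68; 47/47 used.
1 item(s) taken whole; one partial (take 24/25 of D).

1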